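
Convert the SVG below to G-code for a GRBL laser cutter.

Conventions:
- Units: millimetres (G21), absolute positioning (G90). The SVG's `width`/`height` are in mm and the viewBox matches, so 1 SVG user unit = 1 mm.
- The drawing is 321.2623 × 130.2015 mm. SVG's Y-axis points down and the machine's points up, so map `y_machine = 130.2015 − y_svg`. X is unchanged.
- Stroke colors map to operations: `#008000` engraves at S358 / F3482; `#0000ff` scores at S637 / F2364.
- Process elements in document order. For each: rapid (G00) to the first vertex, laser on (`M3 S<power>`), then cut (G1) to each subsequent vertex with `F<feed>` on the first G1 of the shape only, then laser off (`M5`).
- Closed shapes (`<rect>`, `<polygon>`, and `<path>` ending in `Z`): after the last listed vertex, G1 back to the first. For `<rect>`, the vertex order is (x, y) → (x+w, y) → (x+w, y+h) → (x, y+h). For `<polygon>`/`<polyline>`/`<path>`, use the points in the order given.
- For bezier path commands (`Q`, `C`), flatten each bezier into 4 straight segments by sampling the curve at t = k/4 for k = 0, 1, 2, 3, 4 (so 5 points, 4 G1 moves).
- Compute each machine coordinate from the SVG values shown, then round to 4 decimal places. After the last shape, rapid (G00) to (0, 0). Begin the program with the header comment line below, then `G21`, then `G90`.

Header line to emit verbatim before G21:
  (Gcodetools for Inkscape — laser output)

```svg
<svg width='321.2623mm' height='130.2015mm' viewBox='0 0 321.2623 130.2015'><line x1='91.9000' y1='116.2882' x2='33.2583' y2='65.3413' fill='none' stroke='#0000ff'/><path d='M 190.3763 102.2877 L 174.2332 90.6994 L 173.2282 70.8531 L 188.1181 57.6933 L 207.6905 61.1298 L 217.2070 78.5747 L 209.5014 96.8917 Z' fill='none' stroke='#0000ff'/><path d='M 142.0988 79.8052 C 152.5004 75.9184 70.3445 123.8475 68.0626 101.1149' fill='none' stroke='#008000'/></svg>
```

(Gcodetools for Inkscape — laser output)
G21
G90
G00 X91.9000 Y13.9133
M3 S637
G1 X33.2583 Y64.8602 F2364
M5
G00 X190.3763 Y27.9138
M3 S637
G1 X174.2332 Y39.5021 F2364
G1 X173.2282 Y59.3484
G1 X188.1181 Y72.5082
G1 X207.6905 Y69.0717
G1 X217.2070 Y51.6268
G1 X209.5014 Y33.3098
G1 X190.3763 Y27.9138
M5
G00 X142.0988 Y50.3963
M3 S358
G1 X135.2397 Y45.5096 F3482
G1 X109.8370 Y32.6743
G1 X82.0562 Y23.3725
G1 X68.0626 Y29.0866
M5
G00 X0.0000 Y0.0000

1 u = 1 mm; y_m = 130.2015 − y.

[1] `<line>` line segment, #0000ff→score S637 F2364: (91.9000,13.9133) → (33.2583,64.8602)

[2] `<path>` regular polygon, #0000ff→score S637 F2364: (190.3763,27.9138) → (174.2332,39.5021) → (173.2282,59.3484) → (188.1181,72.5082) → (207.6905,69.0717) → (217.2070,51.6268) → (209.5014,33.3098) → (190.3763,27.9138) (closed)

[3] `<path>` cubic bezier, #008000→engrave S358 F3482: (142.0988,50.3963) → (135.2397,45.5096) → (109.8370,32.6743) → (82.0562,23.3725) → (68.0626,29.0866)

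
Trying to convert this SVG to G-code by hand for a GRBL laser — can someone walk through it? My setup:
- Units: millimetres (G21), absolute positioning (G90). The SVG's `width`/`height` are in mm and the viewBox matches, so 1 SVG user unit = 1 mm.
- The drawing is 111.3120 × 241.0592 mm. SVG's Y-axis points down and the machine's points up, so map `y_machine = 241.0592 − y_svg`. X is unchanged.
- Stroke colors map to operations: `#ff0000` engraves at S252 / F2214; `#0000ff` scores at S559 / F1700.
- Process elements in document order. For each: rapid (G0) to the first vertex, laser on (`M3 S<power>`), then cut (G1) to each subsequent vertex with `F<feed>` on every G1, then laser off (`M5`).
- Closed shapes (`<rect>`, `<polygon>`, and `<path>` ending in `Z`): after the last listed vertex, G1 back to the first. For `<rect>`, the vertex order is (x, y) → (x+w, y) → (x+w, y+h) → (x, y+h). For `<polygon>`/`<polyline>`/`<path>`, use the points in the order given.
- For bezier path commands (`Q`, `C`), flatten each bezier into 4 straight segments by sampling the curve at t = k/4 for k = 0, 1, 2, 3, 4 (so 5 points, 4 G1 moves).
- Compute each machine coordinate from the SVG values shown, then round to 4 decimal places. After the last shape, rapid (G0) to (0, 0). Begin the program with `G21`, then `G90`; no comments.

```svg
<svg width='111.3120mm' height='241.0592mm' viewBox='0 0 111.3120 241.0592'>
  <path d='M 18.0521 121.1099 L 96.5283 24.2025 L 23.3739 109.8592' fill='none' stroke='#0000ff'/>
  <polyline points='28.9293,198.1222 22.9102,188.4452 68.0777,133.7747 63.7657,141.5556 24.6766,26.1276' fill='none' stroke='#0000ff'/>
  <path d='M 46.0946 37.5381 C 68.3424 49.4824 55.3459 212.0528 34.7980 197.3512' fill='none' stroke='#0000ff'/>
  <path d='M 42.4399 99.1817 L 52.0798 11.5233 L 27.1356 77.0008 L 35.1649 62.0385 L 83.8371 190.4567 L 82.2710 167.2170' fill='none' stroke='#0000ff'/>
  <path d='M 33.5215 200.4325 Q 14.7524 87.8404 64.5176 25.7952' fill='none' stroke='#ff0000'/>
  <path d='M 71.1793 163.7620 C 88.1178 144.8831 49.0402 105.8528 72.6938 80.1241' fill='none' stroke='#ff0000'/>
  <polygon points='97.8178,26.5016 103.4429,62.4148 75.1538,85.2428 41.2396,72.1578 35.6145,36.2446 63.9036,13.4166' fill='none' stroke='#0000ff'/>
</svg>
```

G21
G90
G0 X18.0521 Y119.9493
M3 S559
G1 X96.5283 Y216.8567 F1700
G1 X23.3739 Y131.2000 F1700
M5
G0 X28.9293 Y42.9370
M3 S559
G1 X22.9102 Y52.6140 F1700
G1 X68.0777 Y107.2845 F1700
G1 X63.7657 Y99.5036 F1700
G1 X24.6766 Y214.9316 F1700
M5
G0 X46.0946 Y203.5211
M3 S559
G1 X56.6048 Y171.4439 F1700
G1 X56.4947 Y113.6223 F1700
G1 X48.3603 Y60.7969 F1700
G1 X34.7980 Y43.7080 F1700
M5
G0 X42.4399 Y141.8775
M3 S559
G1 X52.0798 Y229.5359 F1700
G1 X27.1356 Y164.0584 F1700
G1 X35.1649 Y179.0207 F1700
G1 X83.8371 Y50.6025 F1700
G1 X82.2710 Y73.8422 F1700
M5
G0 X33.5215 Y40.6267
M3 S252
G1 X28.4203 Y93.7636 F2214
G1 X31.8860 Y140.5821 F2214
G1 X43.9184 Y181.0822 F2214
G1 X64.5176 Y215.2640 F2214
M5
G0 X71.1793 Y77.2972
M3 S252
G1 X75.2356 Y94.7121 F2214
G1 X69.4184 Y116.5475 F2214
G1 X64.8603 Y139.6672 F2214
G1 X72.6938 Y160.9351 F2214
M5
G0 X97.8178 Y214.5576
M3 S559
G1 X103.4429 Y178.6444 F1700
G1 X75.1538 Y155.8164 F1700
G1 X41.2396 Y168.9014 F1700
G1 X35.6145 Y204.8146 F1700
G1 X63.9036 Y227.6426 F1700
G1 X97.8178 Y214.5576 F1700
M5
G0 X0.0000 Y0.0000

viewBox `0 0 111.3120 241.0592` with mm width/height → 1 unit = 1 mm. Flip: y_m = 241.0592 − y_svg.

**Shape 1** — `<path>` open polyline, stroke `#0000ff` → score (S559, F1700). Machine vertices: (18.0521,119.9493) → (96.5283,216.8567) → (23.3739,131.2000). Open path.

**Shape 2** — `<polyline>` open polyline, stroke `#0000ff` → score (S559, F1700). Machine vertices: (28.9293,42.9370) → (22.9102,52.6140) → (68.0777,107.2845) → (63.7657,99.5036) → (24.6766,214.9316). Open path.

**Shape 3** — `<path>` cubic bezier, stroke `#0000ff` → score (S559, F1700). Control points (SVG): P0=(46.0946,37.5381), P1=(68.3424,49.4824), P2=(55.3459,212.0528), P3=(34.7980,197.3512); sampled at t=k/4. Machine vertices: (46.0946,203.5211) → (56.6048,171.4439) → (56.4947,113.6223) → (48.3603,60.7969) → (34.7980,43.7080). Open path.

**Shape 4** — `<path>` open polyline, stroke `#0000ff` → score (S559, F1700). Machine vertices: (42.4399,141.8775) → (52.0798,229.5359) → (27.1356,164.0584) → (35.1649,179.0207) → (83.8371,50.6025) → (82.2710,73.8422). Open path.

**Shape 5** — `<path>` quadratic bezier, stroke `#ff0000` → engrave (S252, F2214). Control points (SVG): P0=(33.5215,200.4325), P1=(14.7524,87.8404), P2=(64.5176,25.7952); sampled at t=k/4. Machine vertices: (33.5215,40.6267) → (28.4203,93.7636) → (31.8860,140.5821) → (43.9184,181.0822) → (64.5176,215.2640). Open path.

**Shape 6** — `<path>` cubic bezier, stroke `#ff0000` → engrave (S252, F2214). Control points (SVG): P0=(71.1793,163.7620), P1=(88.1178,144.8831), P2=(49.0402,105.8528), P3=(72.6938,80.1241); sampled at t=k/4. Machine vertices: (71.1793,77.2972) → (75.2356,94.7121) → (69.4184,116.5475) → (64.8603,139.6672) → (72.6938,160.9351). Open path.

**Shape 7** — `<polygon>` regular polygon, stroke `#0000ff` → score (S559, F1700). Machine vertices: (97.8178,214.5576) → (103.4429,178.6444) → (75.1538,155.8164) → (41.2396,168.9014) → (35.6145,204.8146) → (63.9036,227.6426) → (97.8178,214.5576). Closed: final G1 returns to the first vertex.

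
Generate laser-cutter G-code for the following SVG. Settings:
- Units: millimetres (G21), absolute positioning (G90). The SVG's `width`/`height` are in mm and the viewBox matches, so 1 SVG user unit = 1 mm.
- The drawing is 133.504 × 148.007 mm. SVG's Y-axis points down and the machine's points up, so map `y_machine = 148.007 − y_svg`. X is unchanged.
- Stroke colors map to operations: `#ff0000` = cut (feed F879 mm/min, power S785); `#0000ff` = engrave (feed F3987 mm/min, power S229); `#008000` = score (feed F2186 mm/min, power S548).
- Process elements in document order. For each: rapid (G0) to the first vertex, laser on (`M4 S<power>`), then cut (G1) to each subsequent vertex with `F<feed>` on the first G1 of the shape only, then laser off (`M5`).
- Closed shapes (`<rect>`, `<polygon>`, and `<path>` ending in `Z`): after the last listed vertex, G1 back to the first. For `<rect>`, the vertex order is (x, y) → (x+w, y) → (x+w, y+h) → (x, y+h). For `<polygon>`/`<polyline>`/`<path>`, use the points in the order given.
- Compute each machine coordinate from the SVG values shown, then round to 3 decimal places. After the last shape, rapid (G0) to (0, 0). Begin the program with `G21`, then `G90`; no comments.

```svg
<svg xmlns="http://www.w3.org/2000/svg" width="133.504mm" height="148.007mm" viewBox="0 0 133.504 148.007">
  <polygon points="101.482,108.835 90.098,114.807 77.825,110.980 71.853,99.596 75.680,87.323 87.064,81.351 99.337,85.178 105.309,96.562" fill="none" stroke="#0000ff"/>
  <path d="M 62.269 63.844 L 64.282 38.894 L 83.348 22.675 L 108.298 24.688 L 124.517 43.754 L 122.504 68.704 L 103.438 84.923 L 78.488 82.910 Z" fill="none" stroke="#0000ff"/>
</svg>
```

G21
G90
G0 X101.482 Y39.172
M4 S229
G1 X90.098 Y33.200 F3987
G1 X77.825 Y37.027
G1 X71.853 Y48.411
G1 X75.680 Y60.684
G1 X87.064 Y66.656
G1 X99.337 Y62.829
G1 X105.309 Y51.445
G1 X101.482 Y39.172
M5
G0 X62.269 Y84.163
M4 S229
G1 X64.282 Y109.113 F3987
G1 X83.348 Y125.332
G1 X108.298 Y123.319
G1 X124.517 Y104.253
G1 X122.504 Y79.303
G1 X103.438 Y63.084
G1 X78.488 Y65.097
G1 X62.269 Y84.163
M5
G0 X0.000 Y0.000

1 u = 1 mm; y_m = 148.007 − y.

[1] `<polygon>` regular polygon, #0000ff→engrave S229 F3987: (101.482,39.172) → (90.098,33.200) → (77.825,37.027) → (71.853,48.411) → (75.680,60.684) → (87.064,66.656) → (99.337,62.829) → (105.309,51.445) → (101.482,39.172) (closed)

[2] `<path>` regular polygon, #0000ff→engrave S229 F3987: (62.269,84.163) → (64.282,109.113) → (83.348,125.332) → (108.298,123.319) → (124.517,104.253) → (122.504,79.303) → (103.438,63.084) → (78.488,65.097) → (62.269,84.163) (closed)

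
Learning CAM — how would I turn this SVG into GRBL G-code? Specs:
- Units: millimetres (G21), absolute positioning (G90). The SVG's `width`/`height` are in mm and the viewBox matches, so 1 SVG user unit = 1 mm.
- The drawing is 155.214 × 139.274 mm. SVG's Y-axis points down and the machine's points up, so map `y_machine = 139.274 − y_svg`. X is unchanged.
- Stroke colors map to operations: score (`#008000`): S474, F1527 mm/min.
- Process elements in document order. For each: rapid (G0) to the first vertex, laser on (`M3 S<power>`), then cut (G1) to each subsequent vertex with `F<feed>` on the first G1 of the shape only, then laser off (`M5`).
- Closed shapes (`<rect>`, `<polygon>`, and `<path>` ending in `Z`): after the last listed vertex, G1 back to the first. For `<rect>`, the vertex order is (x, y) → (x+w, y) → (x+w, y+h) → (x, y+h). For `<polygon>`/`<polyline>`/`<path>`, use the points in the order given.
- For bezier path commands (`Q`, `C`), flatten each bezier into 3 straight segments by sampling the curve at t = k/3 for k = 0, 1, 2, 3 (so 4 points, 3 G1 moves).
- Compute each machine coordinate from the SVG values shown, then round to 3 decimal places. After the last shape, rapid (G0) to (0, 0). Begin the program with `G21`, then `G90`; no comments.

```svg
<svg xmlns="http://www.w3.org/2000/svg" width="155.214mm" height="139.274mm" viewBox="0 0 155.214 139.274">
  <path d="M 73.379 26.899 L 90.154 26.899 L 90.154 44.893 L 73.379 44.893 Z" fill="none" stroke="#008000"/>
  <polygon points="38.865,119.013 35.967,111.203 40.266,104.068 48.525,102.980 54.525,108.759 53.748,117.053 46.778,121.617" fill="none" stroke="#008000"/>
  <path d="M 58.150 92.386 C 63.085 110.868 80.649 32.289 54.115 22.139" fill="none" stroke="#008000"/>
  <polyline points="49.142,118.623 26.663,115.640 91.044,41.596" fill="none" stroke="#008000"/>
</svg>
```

G21
G90
G0 X73.379 Y112.375
M3 S474
G1 X90.154 Y112.375 F1527
G1 X90.154 Y94.381
G1 X73.379 Y94.381
G1 X73.379 Y112.375
M5
G0 X38.865 Y20.261
M3 S474
G1 X35.967 Y28.071 F1527
G1 X40.266 Y35.206
G1 X48.525 Y36.294
G1 X54.525 Y30.515
G1 X53.748 Y22.221
G1 X46.778 Y17.657
G1 X38.865 Y20.261
M5
G0 X58.150 Y46.888
M3 S474
G1 X65.194 Y54.630 F1527
G1 X68.051 Y90.305
G1 X54.115 Y117.135
M5
G0 X49.142 Y20.651
M3 S474
G1 X26.663 Y23.634 F1527
G1 X91.044 Y97.678
M5
G0 X0.000 Y0.000

Since the viewBox matches the mm dimensions, user units are millimetres directly. The only transform is the Y-flip y_m = 139.274 − y_svg.

Shape 1 is a rectangle drawn with `<path>`. Its stroke #008000 means score at S474, F1527. After flipping Y the toolpath is (73.379,112.375) → (90.154,112.375) → (90.154,94.381) → (73.379,94.381) → (73.379,112.375), returning to the start.

Shape 2 is a regular polygon drawn with `<polygon>`. Its stroke #008000 means score at S474, F1527. After flipping Y the toolpath is (38.865,20.261) → (35.967,28.071) → (40.266,35.206) → (48.525,36.294) → (54.525,30.515) → (53.748,22.221) → (46.778,17.657) → (38.865,20.261), returning to the start.

Shape 3 is a cubic bezier drawn with `<path>`. Its stroke #008000 means score at S474, F1527. After flipping Y the toolpath is (58.150,46.888) → (65.194,54.630) → (68.051,90.305) → (54.115,117.135).

Shape 4 is a open polyline drawn with `<polyline>`. Its stroke #008000 means score at S474, F1527. After flipping Y the toolpath is (49.142,20.651) → (26.663,23.634) → (91.044,97.678).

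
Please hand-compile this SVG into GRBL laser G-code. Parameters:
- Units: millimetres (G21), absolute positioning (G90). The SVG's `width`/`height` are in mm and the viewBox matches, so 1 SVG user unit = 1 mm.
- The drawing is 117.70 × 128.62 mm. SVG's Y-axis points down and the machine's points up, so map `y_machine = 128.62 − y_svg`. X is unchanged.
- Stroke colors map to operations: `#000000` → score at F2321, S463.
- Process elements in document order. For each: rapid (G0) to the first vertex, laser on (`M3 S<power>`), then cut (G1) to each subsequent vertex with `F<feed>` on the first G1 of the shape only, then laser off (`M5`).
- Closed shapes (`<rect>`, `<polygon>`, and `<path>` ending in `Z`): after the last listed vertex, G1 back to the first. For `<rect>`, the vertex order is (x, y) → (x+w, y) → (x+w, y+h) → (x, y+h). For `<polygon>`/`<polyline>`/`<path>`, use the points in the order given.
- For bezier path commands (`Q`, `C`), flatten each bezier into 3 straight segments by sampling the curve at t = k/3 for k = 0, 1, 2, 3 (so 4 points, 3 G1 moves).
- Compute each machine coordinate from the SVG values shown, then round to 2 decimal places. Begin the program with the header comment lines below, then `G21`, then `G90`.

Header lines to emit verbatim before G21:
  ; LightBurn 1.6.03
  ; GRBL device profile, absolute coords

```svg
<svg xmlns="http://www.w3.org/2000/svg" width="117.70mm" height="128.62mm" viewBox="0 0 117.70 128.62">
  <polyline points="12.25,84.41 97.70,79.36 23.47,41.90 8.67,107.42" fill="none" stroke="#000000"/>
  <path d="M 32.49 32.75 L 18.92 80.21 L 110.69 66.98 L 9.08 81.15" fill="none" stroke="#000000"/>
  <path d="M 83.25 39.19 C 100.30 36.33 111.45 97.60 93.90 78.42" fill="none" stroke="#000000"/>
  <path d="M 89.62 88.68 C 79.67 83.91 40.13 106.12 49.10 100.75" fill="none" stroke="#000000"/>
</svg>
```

1 u = 1 mm; y_m = 128.62 − y.

[1] `<polyline>` open polyline, #000000→score S463 F2321: (12.25,44.21) → (97.70,49.26) → (23.47,86.72) → (8.67,21.20)

[2] `<path>` open polyline, #000000→score S463 F2321: (32.49,95.87) → (18.92,48.41) → (110.69,61.64) → (9.08,47.47)

[3] `<path>` cubic bezier, #000000→score S463 F2321: (83.25,89.43) → (97.49,76.27) → (102.73,52.48) → (93.90,50.20)

[4] `<path>` cubic bezier, #000000→score S463 F2321: (89.62,39.94) → (72.70,37.74) → (53.41,29.67) → (49.10,27.87)

; LightBurn 1.6.03
; GRBL device profile, absolute coords
G21
G90
G0 X12.25 Y44.21
M3 S463
G1 X97.70 Y49.26 F2321
G1 X23.47 Y86.72
G1 X8.67 Y21.20
M5
G0 X32.49 Y95.87
M3 S463
G1 X18.92 Y48.41 F2321
G1 X110.69 Y61.64
G1 X9.08 Y47.47
M5
G0 X83.25 Y89.43
M3 S463
G1 X97.49 Y76.27 F2321
G1 X102.73 Y52.48
G1 X93.90 Y50.20
M5
G0 X89.62 Y39.94
M3 S463
G1 X72.70 Y37.74 F2321
G1 X53.41 Y29.67
G1 X49.10 Y27.87
M5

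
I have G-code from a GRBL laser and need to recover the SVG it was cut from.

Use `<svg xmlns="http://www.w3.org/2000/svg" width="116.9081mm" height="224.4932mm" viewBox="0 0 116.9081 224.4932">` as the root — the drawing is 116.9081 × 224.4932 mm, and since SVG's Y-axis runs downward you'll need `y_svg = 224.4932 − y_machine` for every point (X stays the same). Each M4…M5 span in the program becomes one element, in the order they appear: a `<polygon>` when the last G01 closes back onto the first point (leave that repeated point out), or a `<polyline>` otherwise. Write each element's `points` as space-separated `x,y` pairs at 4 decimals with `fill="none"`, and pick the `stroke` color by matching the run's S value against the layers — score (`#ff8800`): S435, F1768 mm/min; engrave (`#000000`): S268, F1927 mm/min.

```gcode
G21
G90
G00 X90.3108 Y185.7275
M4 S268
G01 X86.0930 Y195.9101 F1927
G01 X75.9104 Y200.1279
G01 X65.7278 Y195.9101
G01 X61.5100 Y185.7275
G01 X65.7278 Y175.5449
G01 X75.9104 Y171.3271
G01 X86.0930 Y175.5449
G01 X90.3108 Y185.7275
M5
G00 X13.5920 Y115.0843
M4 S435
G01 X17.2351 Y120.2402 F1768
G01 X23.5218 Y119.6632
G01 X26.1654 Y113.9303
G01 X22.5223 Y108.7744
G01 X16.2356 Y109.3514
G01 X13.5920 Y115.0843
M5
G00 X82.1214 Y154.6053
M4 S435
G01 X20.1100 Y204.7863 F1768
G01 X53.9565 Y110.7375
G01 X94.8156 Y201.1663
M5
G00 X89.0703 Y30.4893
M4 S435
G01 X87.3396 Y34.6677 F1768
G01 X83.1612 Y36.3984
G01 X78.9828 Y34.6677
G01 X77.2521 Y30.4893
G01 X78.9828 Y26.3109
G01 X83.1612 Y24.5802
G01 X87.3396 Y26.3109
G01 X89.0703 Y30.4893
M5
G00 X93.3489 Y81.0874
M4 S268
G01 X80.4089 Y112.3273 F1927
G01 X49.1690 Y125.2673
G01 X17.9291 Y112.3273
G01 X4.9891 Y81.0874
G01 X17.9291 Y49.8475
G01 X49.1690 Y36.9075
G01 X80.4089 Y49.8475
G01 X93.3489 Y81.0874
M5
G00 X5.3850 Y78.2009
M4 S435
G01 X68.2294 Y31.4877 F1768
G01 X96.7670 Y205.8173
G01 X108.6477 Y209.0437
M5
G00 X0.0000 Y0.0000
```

y_svg = 224.4932 − y_m.

[1] S268→`#000000` (engrave); closed run; points: 90.3108,38.7657 86.0930,28.5831 75.9104,24.3653 65.7278,28.5831 61.5100,38.7657 65.7278,48.9483 75.9104,53.1661 86.0930,48.9483

[2] S435→`#ff8800` (score); closed run; points: 13.5920,109.4089 17.2351,104.2530 23.5218,104.8300 26.1654,110.5629 22.5223,115.7188 16.2356,115.1418

[3] S435→`#ff8800` (score); open run; points: 82.1214,69.8879 20.1100,19.7069 53.9565,113.7557 94.8156,23.3269

[4] S435→`#ff8800` (score); closed run; points: 89.0703,194.0039 87.3396,189.8255 83.1612,188.0948 78.9828,189.8255 77.2521,194.0039 78.9828,198.1823 83.1612,199.9130 87.3396,198.1823

[5] S268→`#000000` (engrave); closed run; points: 93.3489,143.4058 80.4089,112.1659 49.1690,99.2259 17.9291,112.1659 4.9891,143.4058 17.9291,174.6457 49.1690,187.5857 80.4089,174.6457

[6] S435→`#ff8800` (score); open run; points: 5.3850,146.2923 68.2294,193.0055 96.7670,18.6759 108.6477,15.4495

<svg xmlns="http://www.w3.org/2000/svg" width="116.9081mm" height="224.4932mm" viewBox="0 0 116.9081 224.4932">
  <polygon points="90.3108,38.7657 86.0930,28.5831 75.9104,24.3653 65.7278,28.5831 61.5100,38.7657 65.7278,48.9483 75.9104,53.1661 86.0930,48.9483" fill="none" stroke="#000000"/>
  <polygon points="13.5920,109.4089 17.2351,104.2530 23.5218,104.8300 26.1654,110.5629 22.5223,115.7188 16.2356,115.1418" fill="none" stroke="#ff8800"/>
  <polyline points="82.1214,69.8879 20.1100,19.7069 53.9565,113.7557 94.8156,23.3269" fill="none" stroke="#ff8800"/>
  <polygon points="89.0703,194.0039 87.3396,189.8255 83.1612,188.0948 78.9828,189.8255 77.2521,194.0039 78.9828,198.1823 83.1612,199.9130 87.3396,198.1823" fill="none" stroke="#ff8800"/>
  <polygon points="93.3489,143.4058 80.4089,112.1659 49.1690,99.2259 17.9291,112.1659 4.9891,143.4058 17.9291,174.6457 49.1690,187.5857 80.4089,174.6457" fill="none" stroke="#000000"/>
  <polyline points="5.3850,146.2923 68.2294,193.0055 96.7670,18.6759 108.6477,15.4495" fill="none" stroke="#ff8800"/>
</svg>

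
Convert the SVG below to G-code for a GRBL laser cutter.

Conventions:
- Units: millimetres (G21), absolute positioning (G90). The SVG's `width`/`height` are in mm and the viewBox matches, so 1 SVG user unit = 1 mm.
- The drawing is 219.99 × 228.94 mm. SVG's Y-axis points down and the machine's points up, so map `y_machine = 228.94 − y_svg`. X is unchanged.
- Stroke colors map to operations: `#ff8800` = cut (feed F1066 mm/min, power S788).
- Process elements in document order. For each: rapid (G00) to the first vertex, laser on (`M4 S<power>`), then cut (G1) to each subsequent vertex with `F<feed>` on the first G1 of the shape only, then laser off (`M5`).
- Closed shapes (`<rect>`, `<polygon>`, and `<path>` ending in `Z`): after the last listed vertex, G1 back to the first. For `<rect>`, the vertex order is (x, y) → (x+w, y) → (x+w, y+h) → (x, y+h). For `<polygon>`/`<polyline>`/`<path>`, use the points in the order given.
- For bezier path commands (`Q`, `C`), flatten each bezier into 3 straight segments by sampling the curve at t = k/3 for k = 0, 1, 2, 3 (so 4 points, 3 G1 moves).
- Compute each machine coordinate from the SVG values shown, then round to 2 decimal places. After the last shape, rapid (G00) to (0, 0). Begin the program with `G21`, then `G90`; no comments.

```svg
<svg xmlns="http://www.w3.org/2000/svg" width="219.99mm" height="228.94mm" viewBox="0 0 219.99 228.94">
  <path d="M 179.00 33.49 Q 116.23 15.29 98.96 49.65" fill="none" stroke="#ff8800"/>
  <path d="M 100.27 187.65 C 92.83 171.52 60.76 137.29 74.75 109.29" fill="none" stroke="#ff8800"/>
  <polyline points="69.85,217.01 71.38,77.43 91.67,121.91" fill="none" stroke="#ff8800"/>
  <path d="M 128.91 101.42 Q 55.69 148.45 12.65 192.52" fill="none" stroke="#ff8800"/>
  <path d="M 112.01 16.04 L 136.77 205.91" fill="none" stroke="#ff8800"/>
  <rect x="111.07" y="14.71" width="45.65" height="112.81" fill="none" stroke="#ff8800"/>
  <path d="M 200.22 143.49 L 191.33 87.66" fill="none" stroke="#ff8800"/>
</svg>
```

G21
G90
G00 X179.00 Y195.45
M4 S788
G1 X142.21 Y201.74 F1066
G1 X115.53 Y196.36
G1 X98.96 Y179.29
M5
G00 X100.27 Y41.29
M4 S788
G1 X87.24 Y62.55 F1066
G1 X73.50 Y90.47
G1 X74.75 Y119.65
M5
G00 X69.85 Y11.93
M4 S788
G1 X71.38 Y151.51 F1066
G1 X91.67 Y107.03
M5
G00 X128.91 Y127.52
M4 S788
G1 X83.45 Y96.50 F1066
G1 X44.70 Y66.13
G1 X12.65 Y36.42
M5
G00 X112.01 Y212.90
M4 S788
G1 X136.77 Y23.03 F1066
M5
G00 X111.07 Y214.23
M4 S788
G1 X156.72 Y214.23 F1066
G1 X156.72 Y101.42
G1 X111.07 Y101.42
G1 X111.07 Y214.23
M5
G00 X200.22 Y85.45
M4 S788
G1 X191.33 Y141.28 F1066
M5
G00 X0.00 Y0.00

1 u = 1 mm; y_m = 228.94 − y.

[1] `<path>` quadratic bezier, #ff8800→cut S788 F1066: (179.00,195.45) → (142.21,201.74) → (115.53,196.36) → (98.96,179.29)

[2] `<path>` cubic bezier, #ff8800→cut S788 F1066: (100.27,41.29) → (87.24,62.55) → (73.50,90.47) → (74.75,119.65)

[3] `<polyline>` open polyline, #ff8800→cut S788 F1066: (69.85,11.93) → (71.38,151.51) → (91.67,107.03)

[4] `<path>` quadratic bezier, #ff8800→cut S788 F1066: (128.91,127.52) → (83.45,96.50) → (44.70,66.13) → (12.65,36.42)

[5] `<path>` line segment, #ff8800→cut S788 F1066: (112.01,212.90) → (136.77,23.03)

[6] `<rect>` rectangle, #ff8800→cut S788 F1066: (111.07,214.23) → (156.72,214.23) → (156.72,101.42) → (111.07,101.42) → (111.07,214.23) (closed)

[7] `<path>` line segment, #ff8800→cut S788 F1066: (200.22,85.45) → (191.33,141.28)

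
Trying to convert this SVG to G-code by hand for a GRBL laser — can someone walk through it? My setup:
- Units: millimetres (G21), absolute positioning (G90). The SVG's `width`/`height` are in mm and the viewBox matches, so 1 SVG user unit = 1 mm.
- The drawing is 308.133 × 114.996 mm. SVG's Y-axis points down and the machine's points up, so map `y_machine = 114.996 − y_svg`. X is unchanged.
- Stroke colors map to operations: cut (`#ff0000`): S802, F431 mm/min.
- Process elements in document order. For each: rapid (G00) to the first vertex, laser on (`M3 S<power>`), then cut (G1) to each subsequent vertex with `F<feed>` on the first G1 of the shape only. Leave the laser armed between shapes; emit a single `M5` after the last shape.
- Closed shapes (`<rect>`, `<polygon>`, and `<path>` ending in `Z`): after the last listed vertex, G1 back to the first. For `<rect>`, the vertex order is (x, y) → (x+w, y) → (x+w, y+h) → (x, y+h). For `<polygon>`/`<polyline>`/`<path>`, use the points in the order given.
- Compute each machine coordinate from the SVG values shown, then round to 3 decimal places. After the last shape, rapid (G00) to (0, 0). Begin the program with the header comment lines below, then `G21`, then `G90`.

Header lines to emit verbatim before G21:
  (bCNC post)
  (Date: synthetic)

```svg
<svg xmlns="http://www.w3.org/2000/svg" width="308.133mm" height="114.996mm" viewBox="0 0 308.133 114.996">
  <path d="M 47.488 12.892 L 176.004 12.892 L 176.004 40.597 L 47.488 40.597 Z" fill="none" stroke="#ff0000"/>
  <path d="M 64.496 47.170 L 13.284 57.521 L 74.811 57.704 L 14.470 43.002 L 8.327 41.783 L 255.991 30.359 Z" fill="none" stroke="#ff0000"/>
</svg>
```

1 u = 1 mm; y_m = 114.996 − y.

[1] `<path>` rectangle, #ff0000→cut S802 F431: (47.488,102.104) → (176.004,102.104) → (176.004,74.399) → (47.488,74.399) → (47.488,102.104) (closed)

[2] `<path>` closed polygon, #ff0000→cut S802 F431: (64.496,67.826) → (13.284,57.475) → (74.811,57.292) → (14.470,71.994) → (8.327,73.213) → (255.991,84.637) → (64.496,67.826) (closed)

(bCNC post)
(Date: synthetic)
G21
G90
G00 X47.488 Y102.104
M3 S802
G1 X176.004 Y102.104 F431
G1 X176.004 Y74.399
G1 X47.488 Y74.399
G1 X47.488 Y102.104
G00 X64.496 Y67.826
M3 S802
G1 X13.284 Y57.475 F431
G1 X74.811 Y57.292
G1 X14.470 Y71.994
G1 X8.327 Y73.213
G1 X255.991 Y84.637
G1 X64.496 Y67.826
M5
G00 X0.000 Y0.000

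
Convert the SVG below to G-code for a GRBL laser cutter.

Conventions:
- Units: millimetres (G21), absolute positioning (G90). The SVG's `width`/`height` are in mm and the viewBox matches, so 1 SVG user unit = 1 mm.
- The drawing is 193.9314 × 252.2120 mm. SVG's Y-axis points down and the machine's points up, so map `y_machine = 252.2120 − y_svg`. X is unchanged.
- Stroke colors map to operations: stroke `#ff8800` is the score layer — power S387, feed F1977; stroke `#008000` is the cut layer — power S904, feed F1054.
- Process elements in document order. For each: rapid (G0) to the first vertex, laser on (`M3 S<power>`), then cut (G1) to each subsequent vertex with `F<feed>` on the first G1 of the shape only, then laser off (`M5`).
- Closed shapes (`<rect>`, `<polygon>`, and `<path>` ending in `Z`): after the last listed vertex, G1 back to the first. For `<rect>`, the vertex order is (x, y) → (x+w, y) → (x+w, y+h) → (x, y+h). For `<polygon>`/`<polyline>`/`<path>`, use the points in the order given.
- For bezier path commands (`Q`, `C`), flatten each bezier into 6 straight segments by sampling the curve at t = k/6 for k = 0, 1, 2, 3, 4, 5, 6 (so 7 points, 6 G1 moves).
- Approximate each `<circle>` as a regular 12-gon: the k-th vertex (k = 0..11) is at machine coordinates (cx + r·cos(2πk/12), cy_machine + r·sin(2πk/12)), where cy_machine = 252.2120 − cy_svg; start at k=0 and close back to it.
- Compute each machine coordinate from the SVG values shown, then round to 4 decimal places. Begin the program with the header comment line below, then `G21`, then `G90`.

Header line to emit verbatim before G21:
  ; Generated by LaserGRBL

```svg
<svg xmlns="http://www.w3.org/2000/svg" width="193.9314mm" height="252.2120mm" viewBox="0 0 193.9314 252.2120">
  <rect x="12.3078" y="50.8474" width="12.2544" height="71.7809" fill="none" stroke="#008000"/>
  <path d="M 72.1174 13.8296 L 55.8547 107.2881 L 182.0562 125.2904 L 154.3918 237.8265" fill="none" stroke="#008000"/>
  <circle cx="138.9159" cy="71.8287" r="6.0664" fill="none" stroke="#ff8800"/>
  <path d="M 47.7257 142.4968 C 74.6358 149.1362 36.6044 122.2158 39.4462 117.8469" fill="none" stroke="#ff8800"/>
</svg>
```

viewBox `0 0 193.9314 252.2120` with mm width/height → 1 unit = 1 mm. Flip: y_m = 252.2120 − y_svg.

**Shape 1** — `<rect>` rectangle, stroke `#008000` → cut (S904, F1054). Machine vertices: (12.3078,201.3646) → (24.5622,201.3646) → (24.5622,129.5837) → (12.3078,129.5837) → (12.3078,201.3646). Closed: final G1 returns to the first vertex.

**Shape 2** — `<path>` open polyline, stroke `#008000` → cut (S904, F1054). Machine vertices: (72.1174,238.3824) → (55.8547,144.9239) → (182.0562,126.9216) → (154.3918,14.3855). Open path.

**Shape 3** — `<circle>` circle, stroke `#ff8800` → score (S387, F1977). Machine vertices: (144.9823,180.3833) → (144.1696,183.4165) → (141.9491,185.6370) → (138.9159,186.4497) → (135.8827,185.6370) → (133.6622,183.4165) → (132.8495,180.3833) → (133.6622,177.3501) → (135.8827,175.1296) → (138.9159,174.3169) → (141.9491,175.1296) → (144.1696,177.3501) → (144.9823,180.3833). Closed: final G1 returns to the first vertex.

**Shape 4** — `<path>` cubic bezier, stroke `#ff8800` → score (S387, F1977). Control points (SVG): P0=(47.7257,142.4968), P1=(74.6358,149.1362), P2=(36.6044,122.2158), P3=(39.4462,117.8469); sampled at t=k/6. Machine vertices: (47.7257,109.7152) → (56.2588,108.9324) → (56.9077,112.1842) → (52.6116,117.9120) → (46.3097,124.5572) → (40.9415,130.5611) → (39.4462,134.3651). Open path.

; Generated by LaserGRBL
G21
G90
G0 X12.3078 Y201.3646
M3 S904
G1 X24.5622 Y201.3646 F1054
G1 X24.5622 Y129.5837
G1 X12.3078 Y129.5837
G1 X12.3078 Y201.3646
M5
G0 X72.1174 Y238.3824
M3 S904
G1 X55.8547 Y144.9239 F1054
G1 X182.0562 Y126.9216
G1 X154.3918 Y14.3855
M5
G0 X144.9823 Y180.3833
M3 S387
G1 X144.1696 Y183.4165 F1977
G1 X141.9491 Y185.6370
G1 X138.9159 Y186.4497
G1 X135.8827 Y185.6370
G1 X133.6622 Y183.4165
G1 X132.8495 Y180.3833
G1 X133.6622 Y177.3501
G1 X135.8827 Y175.1296
G1 X138.9159 Y174.3169
G1 X141.9491 Y175.1296
G1 X144.1696 Y177.3501
G1 X144.9823 Y180.3833
M5
G0 X47.7257 Y109.7152
M3 S387
G1 X56.2588 Y108.9324 F1977
G1 X56.9077 Y112.1842
G1 X52.6116 Y117.9120
G1 X46.3097 Y124.5572
G1 X40.9415 Y130.5611
G1 X39.4462 Y134.3651
M5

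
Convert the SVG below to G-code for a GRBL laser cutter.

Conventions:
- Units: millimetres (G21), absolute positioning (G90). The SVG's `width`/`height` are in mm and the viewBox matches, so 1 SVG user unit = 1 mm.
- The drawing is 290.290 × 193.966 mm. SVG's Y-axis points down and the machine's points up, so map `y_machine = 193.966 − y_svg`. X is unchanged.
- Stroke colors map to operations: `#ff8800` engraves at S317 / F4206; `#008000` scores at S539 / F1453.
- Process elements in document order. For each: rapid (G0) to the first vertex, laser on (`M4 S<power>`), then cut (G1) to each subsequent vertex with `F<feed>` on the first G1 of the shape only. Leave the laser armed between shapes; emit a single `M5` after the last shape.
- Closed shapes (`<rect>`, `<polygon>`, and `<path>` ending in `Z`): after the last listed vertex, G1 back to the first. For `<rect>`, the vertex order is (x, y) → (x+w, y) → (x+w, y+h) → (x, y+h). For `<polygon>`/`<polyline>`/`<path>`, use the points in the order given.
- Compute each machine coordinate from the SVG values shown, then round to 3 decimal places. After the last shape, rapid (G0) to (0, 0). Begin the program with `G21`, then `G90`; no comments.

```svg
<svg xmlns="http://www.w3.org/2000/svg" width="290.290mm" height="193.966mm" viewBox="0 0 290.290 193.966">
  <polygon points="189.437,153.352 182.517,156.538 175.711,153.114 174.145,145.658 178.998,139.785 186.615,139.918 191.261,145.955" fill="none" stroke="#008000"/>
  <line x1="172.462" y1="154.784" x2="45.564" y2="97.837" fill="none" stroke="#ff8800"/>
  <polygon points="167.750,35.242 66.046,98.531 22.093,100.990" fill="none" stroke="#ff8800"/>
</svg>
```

G21
G90
G0 X189.437 Y40.614
M4 S539
G1 X182.517 Y37.428 F1453
G1 X175.711 Y40.852
G1 X174.145 Y48.308
G1 X178.998 Y54.181
G1 X186.615 Y54.048
G1 X191.261 Y48.011
G1 X189.437 Y40.614
G0 X172.462 Y39.182
M4 S317
G1 X45.564 Y96.129 F4206
G0 X167.750 Y158.724
M4 S317
G1 X66.046 Y95.435 F4206
G1 X22.093 Y92.976
G1 X167.750 Y158.724
M5
G0 X0.000 Y0.000

Since the viewBox matches the mm dimensions, user units are millimetres directly. The only transform is the Y-flip y_m = 193.966 − y_svg.

Shape 1 is a regular polygon drawn with `<polygon>`. Its stroke #008000 means score at S539, F1453. After flipping Y the toolpath is (189.437,40.614) → (182.517,37.428) → (175.711,40.852) → (174.145,48.308) → (178.998,54.181) → (186.615,54.048) → (191.261,48.011) → (189.437,40.614), returning to the start.

Shape 2 is a line segment drawn with `<line>`. Its stroke #ff8800 means engrave at S317, F4206. After flipping Y the toolpath is (172.462,39.182) → (45.564,96.129).

Shape 3 is a closed polygon drawn with `<polygon>`. Its stroke #ff8800 means engrave at S317, F4206. After flipping Y the toolpath is (167.750,158.724) → (66.046,95.435) → (22.093,92.976) → (167.750,158.724), returning to the start.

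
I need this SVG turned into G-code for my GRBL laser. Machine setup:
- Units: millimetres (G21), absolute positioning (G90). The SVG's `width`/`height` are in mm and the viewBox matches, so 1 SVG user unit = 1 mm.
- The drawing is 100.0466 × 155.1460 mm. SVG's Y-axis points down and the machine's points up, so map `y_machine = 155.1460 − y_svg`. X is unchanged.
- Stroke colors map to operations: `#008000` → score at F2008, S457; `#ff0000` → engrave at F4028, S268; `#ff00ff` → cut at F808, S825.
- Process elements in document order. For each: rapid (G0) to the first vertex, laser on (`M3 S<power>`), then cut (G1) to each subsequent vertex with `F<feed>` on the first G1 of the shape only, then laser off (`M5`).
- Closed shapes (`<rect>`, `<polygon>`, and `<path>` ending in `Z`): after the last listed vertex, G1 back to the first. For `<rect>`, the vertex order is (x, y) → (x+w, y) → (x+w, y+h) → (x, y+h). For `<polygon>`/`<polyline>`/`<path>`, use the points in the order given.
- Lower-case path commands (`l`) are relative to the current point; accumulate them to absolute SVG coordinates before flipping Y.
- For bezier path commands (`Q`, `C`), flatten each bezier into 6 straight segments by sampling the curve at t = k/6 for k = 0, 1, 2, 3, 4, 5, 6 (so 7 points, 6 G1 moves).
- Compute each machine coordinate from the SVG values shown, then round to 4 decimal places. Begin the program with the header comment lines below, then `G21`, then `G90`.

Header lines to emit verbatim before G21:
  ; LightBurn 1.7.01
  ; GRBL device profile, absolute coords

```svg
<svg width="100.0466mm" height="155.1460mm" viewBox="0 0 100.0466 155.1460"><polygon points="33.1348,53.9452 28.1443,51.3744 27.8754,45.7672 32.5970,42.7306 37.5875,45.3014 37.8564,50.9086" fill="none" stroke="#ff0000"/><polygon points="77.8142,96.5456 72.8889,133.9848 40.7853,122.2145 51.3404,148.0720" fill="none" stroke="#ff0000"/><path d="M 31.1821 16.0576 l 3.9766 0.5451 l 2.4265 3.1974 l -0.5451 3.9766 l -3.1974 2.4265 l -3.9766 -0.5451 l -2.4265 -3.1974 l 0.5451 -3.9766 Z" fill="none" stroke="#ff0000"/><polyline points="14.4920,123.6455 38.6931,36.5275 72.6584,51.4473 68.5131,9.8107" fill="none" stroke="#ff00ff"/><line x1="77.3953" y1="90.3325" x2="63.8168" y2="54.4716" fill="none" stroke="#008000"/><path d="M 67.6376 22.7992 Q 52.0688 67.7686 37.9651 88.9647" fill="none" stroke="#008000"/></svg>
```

Since the viewBox matches the mm dimensions, user units are millimetres directly. The only transform is the Y-flip y_m = 155.1460 − y_svg.

Shape 1 is a regular polygon drawn with `<polygon>`. Its stroke #ff0000 means engrave at S268, F4028. After flipping Y the toolpath is (33.1348,101.2008) → (28.1443,103.7716) → (27.8754,109.3788) → (32.5970,112.4154) → (37.5875,109.8446) → (37.8564,104.2374) → (33.1348,101.2008), returning to the start.

Shape 2 is a closed polygon drawn with `<polygon>`. Its stroke #ff0000 means engrave at S268, F4028. After flipping Y the toolpath is (77.8142,58.6004) → (72.8889,21.1612) → (40.7853,32.9315) → (51.3404,7.0740) → (77.8142,58.6004), returning to the start.

Shape 3 is a regular polygon drawn with `<path>`. Its stroke #ff0000 means engrave at S268, F4028. After flipping Y the toolpath is (31.1821,139.0884) → (35.1587,138.5433) → (37.5852,135.3459) → (37.0401,131.3693) → (33.8427,128.9428) → (29.8661,129.4879) → (27.4396,132.6853) → (27.9847,136.6619) → (31.1821,139.0884), returning to the start.

Shape 4 is a open polyline drawn with `<polyline>`. Its stroke #ff00ff means cut at S825, F808. After flipping Y the toolpath is (14.4920,31.5005) → (38.6931,118.6185) → (72.6584,103.6987) → (68.5131,145.3353).

Shape 5 is a line segment drawn with `<line>`. Its stroke #008000 means score at S457, F2008. After flipping Y the toolpath is (77.3953,64.8135) → (63.8168,100.6744).

Shape 6 is a quadratic bezier drawn with `<path>`. Its stroke #008000 means score at S457, F2008. After flipping Y the toolpath is (67.6376,132.3468) → (62.4887,118.0174) → (57.4212,105.0087) → (52.4351,93.3207) → (47.5304,82.9535) → (42.7070,73.9070) → (37.9651,66.1813).

; LightBurn 1.7.01
; GRBL device profile, absolute coords
G21
G90
G0 X33.1348 Y101.2008
M3 S268
G1 X28.1443 Y103.7716 F4028
G1 X27.8754 Y109.3788
G1 X32.5970 Y112.4154
G1 X37.5875 Y109.8446
G1 X37.8564 Y104.2374
G1 X33.1348 Y101.2008
M5
G0 X77.8142 Y58.6004
M3 S268
G1 X72.8889 Y21.1612 F4028
G1 X40.7853 Y32.9315
G1 X51.3404 Y7.0740
G1 X77.8142 Y58.6004
M5
G0 X31.1821 Y139.0884
M3 S268
G1 X35.1587 Y138.5433 F4028
G1 X37.5852 Y135.3459
G1 X37.0401 Y131.3693
G1 X33.8427 Y128.9428
G1 X29.8661 Y129.4879
G1 X27.4396 Y132.6853
G1 X27.9847 Y136.6619
G1 X31.1821 Y139.0884
M5
G0 X14.4920 Y31.5005
M3 S825
G1 X38.6931 Y118.6185 F808
G1 X72.6584 Y103.6987
G1 X68.5131 Y145.3353
M5
G0 X77.3953 Y64.8135
M3 S457
G1 X63.8168 Y100.6744 F2008
M5
G0 X67.6376 Y132.3468
M3 S457
G1 X62.4887 Y118.0174 F2008
G1 X57.4212 Y105.0087
G1 X52.4351 Y93.3207
G1 X47.5304 Y82.9535
G1 X42.7070 Y73.9070
G1 X37.9651 Y66.1813
M5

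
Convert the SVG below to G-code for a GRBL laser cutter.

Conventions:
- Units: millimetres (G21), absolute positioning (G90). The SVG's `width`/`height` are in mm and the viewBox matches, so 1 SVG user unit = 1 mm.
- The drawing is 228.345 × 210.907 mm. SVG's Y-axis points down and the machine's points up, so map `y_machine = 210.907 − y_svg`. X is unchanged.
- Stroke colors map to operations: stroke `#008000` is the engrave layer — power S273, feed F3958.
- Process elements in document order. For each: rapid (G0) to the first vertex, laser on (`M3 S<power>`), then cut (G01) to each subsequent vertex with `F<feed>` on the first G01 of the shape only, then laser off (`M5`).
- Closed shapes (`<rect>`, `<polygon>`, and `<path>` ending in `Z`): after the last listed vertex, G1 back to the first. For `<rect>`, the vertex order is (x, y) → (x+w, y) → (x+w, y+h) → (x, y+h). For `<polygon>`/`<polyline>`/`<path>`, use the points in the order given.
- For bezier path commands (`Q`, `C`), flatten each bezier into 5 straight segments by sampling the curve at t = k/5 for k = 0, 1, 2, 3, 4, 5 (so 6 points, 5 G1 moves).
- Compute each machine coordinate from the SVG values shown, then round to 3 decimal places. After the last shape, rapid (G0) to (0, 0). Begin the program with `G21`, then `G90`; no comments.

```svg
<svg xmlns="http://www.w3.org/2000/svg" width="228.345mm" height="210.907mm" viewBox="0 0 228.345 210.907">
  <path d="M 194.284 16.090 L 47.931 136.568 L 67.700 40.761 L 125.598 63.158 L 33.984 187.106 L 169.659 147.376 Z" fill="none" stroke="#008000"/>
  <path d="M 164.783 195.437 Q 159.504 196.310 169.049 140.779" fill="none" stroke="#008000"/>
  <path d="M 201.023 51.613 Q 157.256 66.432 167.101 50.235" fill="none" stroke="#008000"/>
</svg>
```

viewBox `0 0 228.345 210.907` with mm width/height → 1 unit = 1 mm. Flip: y_m = 210.907 − y_svg.

**Shape 1** — `<path>` closed polygon, stroke `#008000` → engrave (S273, F3958). Machine vertices: (194.284,194.817) → (47.931,74.339) → (67.700,170.146) → (125.598,147.749) → (33.984,23.801) → (169.659,63.531) → (194.284,194.817). Closed: final G1 returns to the first vertex.

**Shape 2** — `<path>` quadratic bezier, stroke `#008000` → engrave (S273, F3958). Control points (SVG): P0=(164.783,195.437), P1=(159.504,196.310), P2=(169.049,140.779); sampled at t=k/5. Machine vertices: (164.783,15.470) → (163.264,17.377) → (162.932,23.796) → (163.785,34.728) → (165.824,50.172) → (169.049,70.128). Open path.

**Shape 3** — `<path>` quadratic bezier, stroke `#008000` → engrave (S273, F3958). Control points (SVG): P0=(201.023,51.613), P1=(157.256,66.432), P2=(167.101,50.235); sampled at t=k/5. Machine vertices: (201.023,159.294) → (185.661,154.607) → (174.587,152.401) → (167.803,152.677) → (165.307,155.434) → (167.101,160.672). Open path.

G21
G90
G0 X194.284 Y194.817
M3 S273
G01 X47.931 Y74.339 F3958
G01 X67.700 Y170.146
G01 X125.598 Y147.749
G01 X33.984 Y23.801
G01 X169.659 Y63.531
G01 X194.284 Y194.817
M5
G0 X164.783 Y15.470
M3 S273
G01 X163.264 Y17.377 F3958
G01 X162.932 Y23.796
G01 X163.785 Y34.728
G01 X165.824 Y50.172
G01 X169.049 Y70.128
M5
G0 X201.023 Y159.294
M3 S273
G01 X185.661 Y154.607 F3958
G01 X174.587 Y152.401
G01 X167.803 Y152.677
G01 X165.307 Y155.434
G01 X167.101 Y160.672
M5
G0 X0.000 Y0.000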